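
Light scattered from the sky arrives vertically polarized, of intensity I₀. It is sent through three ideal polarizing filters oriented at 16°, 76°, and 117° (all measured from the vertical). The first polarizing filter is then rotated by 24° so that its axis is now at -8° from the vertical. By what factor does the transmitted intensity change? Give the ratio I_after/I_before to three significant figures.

Before rotation:
I₁ = I₀ cos²(16° − 0°) = I₀ cos²(16°) = 0.924 I₀.
I₂ = I₁ cos²(76° − 16°) = 0.924 I₀ · cos²(60°) = 0.231 I₀.
I₃ = I₂ cos²(117° − 76°) = 0.231 I₀ · cos²(41°) = 0.1316 I₀.
After rotation:
I₁ = I₀ cos²(-8° − 0°) = I₀ cos²(8°) = 0.9806 I₀.
I₂ = I₁ cos²(76° + 8°) = 0.9806 I₀ · cos²(84°) = 0.01071 I₀.
I₃ = I₂ cos²(117° − 76°) = 0.01071 I₀ · cos²(41°) = 0.006103 I₀.
Ratio = 0.006103 / 0.1316 = 0.04638.

I_new/I_old ≈ 0.0464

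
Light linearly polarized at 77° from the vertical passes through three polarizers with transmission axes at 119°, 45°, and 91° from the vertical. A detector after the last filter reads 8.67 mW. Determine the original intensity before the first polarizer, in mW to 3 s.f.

I₁ = I₀ cos²(119° − 77°) = I₀ cos²(42°) = 0.5523 I₀.
I₂ = I₁ cos²(45° − 119°) = 0.5523 I₀ · cos²(74°) = 0.04196 I₀.
I₃ = I₂ cos²(91° − 45°) = 0.04196 I₀ · cos²(46°) = 0.02025 I₀.
So 8.67 mW = 0.02025 I₀, giving I₀ = 8.67/0.02025 = 428.2 mW.

I₀ ≈ 428 mW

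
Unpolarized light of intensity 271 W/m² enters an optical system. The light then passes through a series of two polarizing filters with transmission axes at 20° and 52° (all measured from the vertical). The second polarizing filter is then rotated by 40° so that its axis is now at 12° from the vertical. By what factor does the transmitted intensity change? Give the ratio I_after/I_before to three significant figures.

Before rotation:
Unpolarized light through the first polarizer → I₁ = ½ I₀, now polarized at 20°.
I₂ = I₁ cos²(52° − 20°) = 0.5 I₀ · cos²(32°) = 0.3596 I₀.
After rotation:
Unpolarized light through the first polarizer → I₁ = ½ I₀, now polarized at 20°.
I₂ = I₁ cos²(12° − 20°) = 0.5 I₀ · cos²(8°) = 0.4903 I₀.
Ratio = 0.4903 / 0.3596 = 1.364.

I_new/I_old ≈ 1.36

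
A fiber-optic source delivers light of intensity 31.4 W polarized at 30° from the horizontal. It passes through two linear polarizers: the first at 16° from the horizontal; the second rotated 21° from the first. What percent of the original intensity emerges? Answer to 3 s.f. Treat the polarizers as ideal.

I₁ = 31.4 W · cos²(14°) = 29.56 W.
I₂ = I₁ · cos²(21°) = 29.56 · 0.8716 = 25.77 W.
That is 82.06% of the incident intensity.

≈ 82.1%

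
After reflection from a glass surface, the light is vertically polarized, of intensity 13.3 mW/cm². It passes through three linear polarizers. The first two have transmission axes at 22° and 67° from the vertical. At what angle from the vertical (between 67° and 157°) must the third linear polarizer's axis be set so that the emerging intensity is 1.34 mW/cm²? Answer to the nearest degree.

θ ≈ 128°

By Malus's law, I₁ = I₀ cos²(22° − 0°) = I₀ cos²(22°) = 0.8597 I₀.
I₂ = I₁ cos²(67° − 22°) = 0.8597 I₀ · cos²(45°) = 0.4298 I₀.
Target fraction: 1.34 / 13.3 mW/cm² = 0.1008 of I₀.
Need I₃/I₀ = 0.1008, so cos²(θ − 67°) = 0.1008 / 0.4298 = 0.2344.
θ − 67° = arccos(√0.2344) = 61.0°, giving θ ≈ 67 + 61.0 = 128.0°.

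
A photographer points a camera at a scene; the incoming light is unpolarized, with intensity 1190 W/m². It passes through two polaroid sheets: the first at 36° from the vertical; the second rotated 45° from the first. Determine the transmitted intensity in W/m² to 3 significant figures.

Unpolarized light through the first polarizer → I₁ = 1190 W/m²/2 = 595 W/m², polarized at 36°.
I₂ = I₁ · cos²(45°) = 595 · 0.5 = 297.5 W/m².

I ≈ 298 W/m²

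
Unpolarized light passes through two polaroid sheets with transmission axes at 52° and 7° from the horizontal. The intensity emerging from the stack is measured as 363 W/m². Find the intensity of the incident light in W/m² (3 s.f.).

Unpolarized light through the first polarizer → I₁ = ½ I₀, now polarized at 52°.
I₂ = I₁ cos²(7° − 52°) = 0.5 I₀ · cos²(45°) = 0.25 I₀.
So 363 W/m² = 0.25 I₀, giving I₀ = 363/0.25 = 1452 W/m².

I₀ ≈ 1450 W/m²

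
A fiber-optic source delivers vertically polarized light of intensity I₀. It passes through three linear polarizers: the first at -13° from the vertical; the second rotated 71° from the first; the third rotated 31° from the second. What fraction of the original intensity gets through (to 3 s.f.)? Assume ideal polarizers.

≈ 0.0739 I₀

By Malus's law, I₁ = I₀ cos²(-13° − 0°) = I₀ cos²(13°) = 0.9494 I₀.
I₂ = I₁ cos²(71°) = 0.9494 · 0.106 I₀ = 0.1006 I₀.
I₃ = I₂ cos²(31°) = 0.1006 · 0.7347 I₀ = 0.07394 I₀.
Transmitted fraction = 0.07394.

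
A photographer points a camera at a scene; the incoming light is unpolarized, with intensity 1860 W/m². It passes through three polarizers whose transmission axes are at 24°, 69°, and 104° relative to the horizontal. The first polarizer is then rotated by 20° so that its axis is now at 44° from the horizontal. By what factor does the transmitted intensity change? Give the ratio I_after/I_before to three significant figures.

Before rotation:
Unpolarized light through the first polarizer → I₁ = ½ I₀, now polarized at 24°.
I₂ = I₁ cos²(69° − 24°) = 0.5 I₀ · cos²(45°) = 0.25 I₀.
I₃ = I₂ cos²(104° − 69°) = 0.25 I₀ · cos²(35°) = 0.1678 I₀.
After rotation:
Unpolarized light through the first polarizer → I₁ = ½ I₀, now polarized at 44°.
I₂ = I₁ cos²(69° − 44°) = 0.5 I₀ · cos²(25°) = 0.4107 I₀.
I₃ = I₂ cos²(104° − 69°) = 0.4107 I₀ · cos²(35°) = 0.2756 I₀.
Ratio = 0.2756 / 0.1678 = 1.643.

I_new/I_old ≈ 1.64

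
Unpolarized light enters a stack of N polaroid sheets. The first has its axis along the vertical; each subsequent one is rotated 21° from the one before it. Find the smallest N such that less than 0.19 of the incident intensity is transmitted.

First polarizer halves the unpolarized light: factor 1/2.
Each further stage multiplies by cos²(21°) = 0.8716.
After N polarizers: T = 0.5·0.8716^(N−1). Require T < 0.19 ⇒ N−1 > ln(0.19/0.5)/ln(0.8716) = 7.04, so N−1 ≥ 8 and N = 9.
Check: N=9 gives T = 0.1665 < 0.19; N=8 gives T = 0.191.

N = 9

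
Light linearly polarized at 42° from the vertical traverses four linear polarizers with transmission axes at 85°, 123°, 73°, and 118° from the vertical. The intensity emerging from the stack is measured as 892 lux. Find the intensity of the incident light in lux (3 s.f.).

I₁ = I₀ cos²(85° − 42°) = I₀ cos²(43°) = 0.5349 I₀.
I₂ = I₁ cos²(123° − 85°) = 0.5349 I₀ · cos²(38°) = 0.3321 I₀.
I₃ = I₂ cos²(73° − 123°) = 0.3321 I₀ · cos²(50°) = 0.1372 I₀.
I₄ = I₃ cos²(118° − 73°) = 0.1372 I₀ · cos²(45°) = 0.06862 I₀.
So 892 lux = 0.06862 I₀, giving I₀ = 892/0.06862 = 1.3e+04 lux.

I₀ ≈ 1.30e4 lux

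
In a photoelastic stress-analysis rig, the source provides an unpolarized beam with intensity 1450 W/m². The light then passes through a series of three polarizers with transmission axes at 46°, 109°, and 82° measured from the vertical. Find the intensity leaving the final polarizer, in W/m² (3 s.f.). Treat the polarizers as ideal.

Unpolarized light through the first polarizer → I₁ = 1450 W/m²/2 = 725 W/m², polarized at 46°.
I₂ = I₁ · cos²(63°) = 725 · 0.2061 = 149.4 W/m².
I₃ = I₂ · cos²(27°) = 149.4 · 0.7939 = 118.6 W/m².

I ≈ 119 W/m²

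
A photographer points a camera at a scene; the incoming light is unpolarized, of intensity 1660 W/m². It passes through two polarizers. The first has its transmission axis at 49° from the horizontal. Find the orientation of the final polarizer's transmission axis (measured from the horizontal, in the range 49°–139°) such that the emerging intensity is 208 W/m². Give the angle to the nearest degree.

θ ≈ 109°

Unpolarized light through the first polarizer → I₁ = ½ I₀, now polarized at 49°.
Target fraction: 208 / 1660 W/m² = 0.1253 of I₀.
Need I₂/I₀ = 0.1253, so cos²(θ − 49°) = 0.1253 / 0.5 = 0.2506.
θ − 49° = arccos(√0.2506) = 60.0°, giving θ ≈ 49 + 60.0 = 109.0°.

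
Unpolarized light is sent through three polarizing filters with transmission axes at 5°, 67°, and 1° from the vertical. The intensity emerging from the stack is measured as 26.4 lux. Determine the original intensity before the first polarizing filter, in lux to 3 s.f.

I₀ ≈ 1450 lux

Unpolarized light through the first polarizer → I₁ = ½ I₀, now polarized at 5°.
I₂ = I₁ cos²(67° − 5°) = 0.5 I₀ · cos²(62°) = 0.1102 I₀.
I₃ = I₂ cos²(1° − 67°) = 0.1102 I₀ · cos²(66°) = 0.01823 I₀.
So 26.4 lux = 0.01823 I₀, giving I₀ = 26.4/0.01823 = 1448 lux.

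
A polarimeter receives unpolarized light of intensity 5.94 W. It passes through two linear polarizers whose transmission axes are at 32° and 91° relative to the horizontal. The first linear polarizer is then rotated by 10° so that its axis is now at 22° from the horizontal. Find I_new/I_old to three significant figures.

I_new/I_old ≈ 0.484

Before rotation:
Unpolarized light through the first polarizer → I₁ = ½ I₀, now polarized at 32°.
I₂ = I₁ cos²(91° − 32°) = 0.5 I₀ · cos²(59°) = 0.1326 I₀.
After rotation:
Unpolarized light through the first polarizer → I₁ = ½ I₀, now polarized at 22°.
I₂ = I₁ cos²(91° − 22°) = 0.5 I₀ · cos²(69°) = 0.06421 I₀.
Ratio = 0.06421 / 0.1326 = 0.4841.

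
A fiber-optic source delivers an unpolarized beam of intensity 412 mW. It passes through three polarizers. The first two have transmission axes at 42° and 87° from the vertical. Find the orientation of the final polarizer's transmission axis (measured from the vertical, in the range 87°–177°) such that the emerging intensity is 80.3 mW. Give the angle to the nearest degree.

θ ≈ 115°

Unpolarized light through the first polarizer → I₁ = ½ I₀, now polarized at 42°.
I₂ = I₁ cos²(87° − 42°) = 0.5 I₀ · cos²(45°) = 0.25 I₀.
Target fraction: 80.3 / 412 mW = 0.1949 of I₀.
Need I₃/I₀ = 0.1949, so cos²(θ − 87°) = 0.1949 / 0.25 = 0.7796.
θ − 87° = arccos(√0.7796) = 28.0°, giving θ ≈ 87 + 28.0 = 115.0°.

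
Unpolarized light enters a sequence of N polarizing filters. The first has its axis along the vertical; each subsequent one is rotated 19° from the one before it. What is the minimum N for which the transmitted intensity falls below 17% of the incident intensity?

First polarizer halves the unpolarized light: factor 1/2.
Each further stage multiplies by cos²(19°) = 0.894.
After N polarizers: T = 0.5·0.894^(N−1). Require T < 0.17 ⇒ N−1 > ln(0.17/0.5)/ln(0.894) = 9.63, so N−1 ≥ 10 and N = 11.
Check: N=11 gives T = 0.1631 < 0.17; N=10 gives T = 0.1824.

N = 11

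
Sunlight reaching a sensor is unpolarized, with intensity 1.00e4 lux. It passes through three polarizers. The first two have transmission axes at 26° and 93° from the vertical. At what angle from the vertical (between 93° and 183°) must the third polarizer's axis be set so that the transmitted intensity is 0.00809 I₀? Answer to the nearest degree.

Unpolarized light through the first polarizer → I₁ = ½ I₀, now polarized at 26°.
I₂ = I₁ cos²(93° − 26°) = 0.5 I₀ · cos²(67°) = 0.07634 I₀.
Need I₃/I₀ = 0.00809, so cos²(θ − 93°) = 0.00809 / 0.07634 = 0.106.
θ − 93° = arccos(√0.106) = 71.0°, giving θ ≈ 93 + 71.0 = 164.0°.

θ ≈ 164°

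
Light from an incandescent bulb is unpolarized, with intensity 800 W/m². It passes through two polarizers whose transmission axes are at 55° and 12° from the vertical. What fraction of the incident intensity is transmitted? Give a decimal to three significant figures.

I/I₀ ≈ 0.267

Unpolarized light through the first polarizer → I₁ = 800 W/m²/2 = 400 W/m², polarized at 55°.
I₂ = I₁ · cos²(43°) = 400 · 0.5349 = 214 W/m².
Transmitted fraction = 0.2674.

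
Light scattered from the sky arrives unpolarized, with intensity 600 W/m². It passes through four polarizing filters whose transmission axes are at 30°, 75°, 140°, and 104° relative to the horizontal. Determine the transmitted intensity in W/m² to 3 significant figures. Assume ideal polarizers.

I ≈ 17.5 W/m²

Unpolarized light through the first polarizer → I₁ = 600 W/m²/2 = 300 W/m², polarized at 30°.
I₂ = I₁ · cos²(45°) = 300 · 0.5 = 150 W/m².
I₃ = I₂ · cos²(65°) = 150 · 0.1786 = 26.79 W/m².
I₄ = I₃ · cos²(36°) = 26.79 · 0.6545 = 17.53 W/m².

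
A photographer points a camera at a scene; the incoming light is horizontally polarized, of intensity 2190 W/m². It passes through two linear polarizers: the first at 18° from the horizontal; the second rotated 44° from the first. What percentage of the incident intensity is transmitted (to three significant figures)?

≈ 46.8%

I₁ = 2190 W/m² · cos²(18°) = 1981 W/m².
I₂ = I₁ · cos²(44°) = 1981 · 0.5174 = 1025 W/m².
That is 46.8% of the incident intensity.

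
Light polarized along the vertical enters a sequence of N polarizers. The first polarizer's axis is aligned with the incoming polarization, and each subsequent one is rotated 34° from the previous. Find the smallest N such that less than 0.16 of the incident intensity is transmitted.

N = 6

First polarizer is aligned with the polarization: full transmission.
Each further stage multiplies by cos²(34°) = 0.6873.
After N polarizers: T = 0.6873^(N−1). Require T < 0.16 ⇒ N−1 > ln(0.16)/ln(0.6873) = 4.89, so N−1 ≥ 5 and N = 6.
Check: N=6 gives T = 0.1534 < 0.16; N=5 gives T = 0.2231.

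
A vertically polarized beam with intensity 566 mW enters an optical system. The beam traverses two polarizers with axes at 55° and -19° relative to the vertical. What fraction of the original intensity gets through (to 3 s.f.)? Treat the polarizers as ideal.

I₁ = 566 mW · cos²(55°) = 186.2 mW.
I₂ = I₁ · cos²(74°) = 186.2 · 0.07598 = 14.15 mW.
Transmitted fraction = 0.025.

I/I₀ ≈ 0.0250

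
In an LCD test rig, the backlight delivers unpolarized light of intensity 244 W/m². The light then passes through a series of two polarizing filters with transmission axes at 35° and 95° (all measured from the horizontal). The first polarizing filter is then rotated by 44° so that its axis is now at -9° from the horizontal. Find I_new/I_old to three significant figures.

I_new/I_old ≈ 0.234

Before rotation:
Unpolarized light through the first polarizer → I₁ = ½ I₀, now polarized at 35°.
I₂ = I₁ cos²(95° − 35°) = 0.5 I₀ · cos²(60°) = 0.125 I₀.
After rotation:
Unpolarized light through the first polarizer → I₁ = ½ I₀, now polarized at -9°.
Angle between axes 1 and 2: 76°. I₂ = 0.5 I₀ · cos²(76°) = 0.02926 I₀.
Ratio = 0.02926 / 0.125 = 0.2341.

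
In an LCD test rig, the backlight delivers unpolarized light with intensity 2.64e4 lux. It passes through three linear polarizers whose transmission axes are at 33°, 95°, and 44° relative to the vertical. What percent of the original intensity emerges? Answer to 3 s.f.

≈ 4.36%

Unpolarized light through the first polarizer → I₁ = 2.64e4 lux/2 = 1.32e+04 lux, polarized at 33°.
I₂ = I₁ · cos²(62°) = 1.32e+04 · 0.2204 = 2909 lux.
I₃ = I₂ · cos²(51°) = 2909 · 0.396 = 1152 lux.
That is 4.364% of the incident intensity.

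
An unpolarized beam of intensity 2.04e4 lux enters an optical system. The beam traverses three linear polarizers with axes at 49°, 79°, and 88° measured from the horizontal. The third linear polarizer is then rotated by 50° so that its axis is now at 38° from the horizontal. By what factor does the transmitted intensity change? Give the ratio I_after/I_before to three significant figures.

I_new/I_old ≈ 0.584

Before rotation:
Unpolarized light through the first polarizer → I₁ = ½ I₀, now polarized at 49°.
I₂ = I₁ cos²(79° − 49°) = 0.5 I₀ · cos²(30°) = 0.375 I₀.
I₃ = I₂ cos²(88° − 79°) = 0.375 I₀ · cos²(9°) = 0.3658 I₀.
After rotation:
Unpolarized light through the first polarizer → I₁ = ½ I₀, now polarized at 49°.
I₂ = I₁ cos²(79° − 49°) = 0.5 I₀ · cos²(30°) = 0.375 I₀.
I₃ = I₂ cos²(38° − 79°) = 0.375 I₀ · cos²(41°) = 0.2136 I₀.
Ratio = 0.2136 / 0.3658 = 0.5839.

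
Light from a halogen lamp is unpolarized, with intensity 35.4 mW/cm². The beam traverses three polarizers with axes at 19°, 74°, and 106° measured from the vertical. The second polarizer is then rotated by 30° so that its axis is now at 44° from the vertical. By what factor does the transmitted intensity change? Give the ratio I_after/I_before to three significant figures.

I_new/I_old ≈ 0.765

Before rotation:
Unpolarized light through the first polarizer → I₁ = ½ I₀, now polarized at 19°.
I₂ = I₁ cos²(74° − 19°) = 0.5 I₀ · cos²(55°) = 0.1645 I₀.
I₃ = I₂ cos²(106° − 74°) = 0.1645 I₀ · cos²(32°) = 0.1183 I₀.
After rotation:
Unpolarized light through the first polarizer → I₁ = ½ I₀, now polarized at 19°.
I₂ = I₁ cos²(44° − 19°) = 0.5 I₀ · cos²(25°) = 0.4107 I₀.
I₃ = I₂ cos²(106° − 44°) = 0.4107 I₀ · cos²(62°) = 0.09052 I₀.
Ratio = 0.09052 / 0.1183 = 0.7651.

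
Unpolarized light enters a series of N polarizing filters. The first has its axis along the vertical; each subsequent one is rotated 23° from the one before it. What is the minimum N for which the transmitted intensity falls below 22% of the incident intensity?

First polarizer halves the unpolarized light: factor 1/2.
Each further stage multiplies by cos²(23°) = 0.8473.
After N polarizers: T = 0.5·0.8473^(N−1). Require T < 0.22 ⇒ N−1 > ln(0.22/0.5)/ln(0.8473) = 4.96, so N−1 ≥ 5 and N = 6.
Check: N=6 gives T = 0.2184 < 0.22; N=5 gives T = 0.2577.

N = 6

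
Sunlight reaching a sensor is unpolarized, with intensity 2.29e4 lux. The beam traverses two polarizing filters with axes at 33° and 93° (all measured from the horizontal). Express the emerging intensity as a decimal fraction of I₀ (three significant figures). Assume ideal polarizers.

I/I₀ ≈ 0.125

Unpolarized light through the first polarizer → I₁ = 2.29e4 lux/2 = 1.145e+04 lux, polarized at 33°.
I₂ = I₁ · cos²(60°) = 1.145e+04 · 0.25 = 2863 lux.
Transmitted fraction = 0.125.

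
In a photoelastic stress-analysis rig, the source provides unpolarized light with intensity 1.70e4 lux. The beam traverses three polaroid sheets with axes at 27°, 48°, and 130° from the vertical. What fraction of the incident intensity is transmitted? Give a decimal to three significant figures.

Unpolarized light through the first polarizer → I₁ = 1.70e4 lux/2 = 8500 lux, polarized at 27°.
I₂ = I₁ · cos²(21°) = 8500 · 0.8716 = 7408 lux.
I₃ = I₂ · cos²(82°) = 7408 · 0.01937 = 143.5 lux.
Transmitted fraction = 0.008441.

I/I₀ ≈ 0.00844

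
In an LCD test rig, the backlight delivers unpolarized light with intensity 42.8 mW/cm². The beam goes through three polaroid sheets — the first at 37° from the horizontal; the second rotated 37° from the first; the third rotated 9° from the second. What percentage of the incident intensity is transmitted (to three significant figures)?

Unpolarized light through the first polarizer → I₁ = 42.8 mW/cm²/2 = 21.4 mW/cm², polarized at 37°.
I₂ = I₁ · cos²(37°) = 21.4 · 0.6378 = 13.65 mW/cm².
I₃ = I₂ · cos²(9°) = 13.65 · 0.9755 = 13.32 mW/cm².
That is 31.11% of the incident intensity.

≈ 31.1%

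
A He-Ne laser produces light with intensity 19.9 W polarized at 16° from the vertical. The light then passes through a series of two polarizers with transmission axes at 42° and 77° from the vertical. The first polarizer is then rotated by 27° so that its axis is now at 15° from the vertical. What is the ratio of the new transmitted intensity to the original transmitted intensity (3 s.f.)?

I_new/I_old ≈ 0.406

Before rotation:
By Malus's law, I₁ = I₀ cos²(42° − 16°) = I₀ cos²(26°) = 0.8078 I₀.
I₂ = I₁ cos²(77° − 42°) = 0.8078 I₀ · cos²(35°) = 0.5421 I₀.
After rotation:
I₁ = I₀ cos²(15° − 16°) = I₀ cos²(1°) = 0.9997 I₀.
I₂ = I₁ cos²(77° − 15°) = 0.9997 I₀ · cos²(62°) = 0.2203 I₀.
Ratio = 0.2203 / 0.5421 = 0.4065.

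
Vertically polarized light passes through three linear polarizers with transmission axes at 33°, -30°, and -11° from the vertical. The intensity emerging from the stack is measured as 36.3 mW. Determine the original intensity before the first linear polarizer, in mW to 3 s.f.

By Malus's law, I₁ = I₀ cos²(33° − 0°) = I₀ cos²(33°) = 0.7034 I₀.
I₂ = I₁ cos²(-30° − 33°) = 0.7034 I₀ · cos²(63°) = 0.145 I₀.
I₃ = I₂ cos²(-11° + 30°) = 0.145 I₀ · cos²(19°) = 0.1296 I₀.
So 36.3 mW = 0.1296 I₀, giving I₀ = 36.3/0.1296 = 280.1 mW.

I₀ ≈ 280 mW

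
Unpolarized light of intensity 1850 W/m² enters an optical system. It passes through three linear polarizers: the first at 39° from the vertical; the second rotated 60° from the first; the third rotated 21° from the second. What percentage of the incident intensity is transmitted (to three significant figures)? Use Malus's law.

Unpolarized light through the first polarizer → I₁ = 1850 W/m²/2 = 925 W/m², polarized at 39°.
I₂ = I₁ · cos²(60°) = 925 · 0.25 = 231.3 W/m².
I₃ = I₂ · cos²(21°) = 231.3 · 0.8716 = 201.6 W/m².
That is 10.89% of the incident intensity.

≈ 10.9%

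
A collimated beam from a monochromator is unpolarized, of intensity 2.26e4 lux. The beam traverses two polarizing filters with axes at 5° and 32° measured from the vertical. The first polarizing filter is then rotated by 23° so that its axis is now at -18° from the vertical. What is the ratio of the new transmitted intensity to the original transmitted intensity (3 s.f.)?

Before rotation:
Unpolarized light through the first polarizer → I₁ = ½ I₀, now polarized at 5°.
I₂ = I₁ cos²(32° − 5°) = 0.5 I₀ · cos²(27°) = 0.3969 I₀.
After rotation:
Unpolarized light through the first polarizer → I₁ = ½ I₀, now polarized at -18°.
I₂ = I₁ cos²(32° + 18°) = 0.5 I₀ · cos²(50°) = 0.2066 I₀.
Ratio = 0.2066 / 0.3969 = 0.5204.

I_new/I_old ≈ 0.520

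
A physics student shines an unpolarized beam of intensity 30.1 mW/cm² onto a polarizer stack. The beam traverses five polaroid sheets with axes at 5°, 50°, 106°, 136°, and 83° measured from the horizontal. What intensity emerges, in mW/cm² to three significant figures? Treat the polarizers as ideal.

I ≈ 0.639 mW/cm²

Unpolarized light through the first polarizer → I₁ = 30.1 mW/cm²/2 = 15.05 mW/cm², polarized at 5°.
I₂ = I₁ · cos²(45°) = 15.05 · 0.5 = 7.525 mW/cm².
I₃ = I₂ · cos²(56°) = 7.525 · 0.3127 = 2.353 mW/cm².
I₄ = I₃ · cos²(30°) = 2.353 · 0.75 = 1.765 mW/cm².
I₅ = I₄ · cos²(53°) = 1.765 · 0.3622 = 0.6392 mW/cm².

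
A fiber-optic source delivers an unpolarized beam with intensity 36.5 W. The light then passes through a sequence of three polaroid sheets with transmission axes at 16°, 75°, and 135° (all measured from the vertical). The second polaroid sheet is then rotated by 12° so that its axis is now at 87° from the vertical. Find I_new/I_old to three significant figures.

Before rotation:
Unpolarized light through the first polarizer → I₁ = ½ I₀, now polarized at 16°.
I₂ = I₁ cos²(75° − 16°) = 0.5 I₀ · cos²(59°) = 0.1326 I₀.
I₃ = I₂ cos²(135° − 75°) = 0.1326 I₀ · cos²(60°) = 0.03316 I₀.
After rotation:
Unpolarized light through the first polarizer → I₁ = ½ I₀, now polarized at 16°.
I₂ = I₁ cos²(87° − 16°) = 0.5 I₀ · cos²(71°) = 0.053 I₀.
I₃ = I₂ cos²(135° − 87°) = 0.053 I₀ · cos²(48°) = 0.02373 I₀.
Ratio = 0.02373 / 0.03316 = 0.7156.

I_new/I_old ≈ 0.716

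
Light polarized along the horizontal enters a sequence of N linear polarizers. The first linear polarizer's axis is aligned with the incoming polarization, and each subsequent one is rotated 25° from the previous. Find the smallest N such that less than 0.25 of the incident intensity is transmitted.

N = 9

First polarizer is aligned with the polarization: full transmission.
Each further stage multiplies by cos²(25°) = 0.8214.
After N polarizers: T = 0.8214^(N−1). Require T < 0.25 ⇒ N−1 > ln(0.25)/ln(0.8214) = 7.05, so N−1 ≥ 8 and N = 9.
Check: N=9 gives T = 0.2072 < 0.25; N=8 gives T = 0.2523.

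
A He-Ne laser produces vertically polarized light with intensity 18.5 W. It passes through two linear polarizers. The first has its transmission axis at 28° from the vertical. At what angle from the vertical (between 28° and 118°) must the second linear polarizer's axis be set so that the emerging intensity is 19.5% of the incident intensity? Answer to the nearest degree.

I₁ = I₀ cos²(28° − 0°) = I₀ cos²(28°) = 0.7796 I₀.
Need I₂/I₀ = 0.195, so cos²(θ − 28°) = 0.195 / 0.7796 = 0.2501.
θ − 28° = arccos(√0.2501) = 60.0°, giving θ ≈ 28 + 60.0 = 88.0°.

θ ≈ 88°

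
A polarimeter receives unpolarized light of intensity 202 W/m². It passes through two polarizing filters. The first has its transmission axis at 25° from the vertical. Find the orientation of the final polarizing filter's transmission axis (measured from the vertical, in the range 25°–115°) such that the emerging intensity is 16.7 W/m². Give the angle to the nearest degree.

Unpolarized light through the first polarizer → I₁ = ½ I₀, now polarized at 25°.
Target fraction: 16.7 / 202 W/m² = 0.08267 of I₀.
Need I₂/I₀ = 0.08267, so cos²(θ − 25°) = 0.08267 / 0.5 = 0.1653.
θ − 25° = arccos(√0.1653) = 66.0°, giving θ ≈ 25 + 66.0 = 91.0°.

θ ≈ 91°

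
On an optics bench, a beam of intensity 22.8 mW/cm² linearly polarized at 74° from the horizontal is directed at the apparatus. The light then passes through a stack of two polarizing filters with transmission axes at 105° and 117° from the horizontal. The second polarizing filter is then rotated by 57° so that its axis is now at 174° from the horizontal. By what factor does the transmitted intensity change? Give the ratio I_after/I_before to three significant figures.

Before rotation:
I₁ = I₀ cos²(105° − 74°) = I₀ cos²(31°) = 0.7347 I₀.
I₂ = I₁ cos²(117° − 105°) = 0.7347 I₀ · cos²(12°) = 0.703 I₀.
After rotation:
I₁ = I₀ cos²(105° − 74°) = I₀ cos²(31°) = 0.7347 I₀.
I₂ = I₁ cos²(174° − 105°) = 0.7347 I₀ · cos²(69°) = 0.09436 I₀.
Ratio = 0.09436 / 0.703 = 0.1342.

I_new/I_old ≈ 0.134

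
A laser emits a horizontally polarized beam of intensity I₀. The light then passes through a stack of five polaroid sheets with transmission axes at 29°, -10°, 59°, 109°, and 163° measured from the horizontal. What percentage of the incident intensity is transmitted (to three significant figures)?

I₁ = I₀ cos²(29° − 0°) = I₀ cos²(29°) = 0.765 I₀.
I₂ = I₁ cos²(-10° − 29°) = 0.765 I₀ · cos²(39°) = 0.462 I₀.
I₃ = I₂ cos²(59° + 10°) = 0.462 I₀ · cos²(69°) = 0.05933 I₀.
I₄ = I₃ cos²(109° − 59°) = 0.05933 I₀ · cos²(50°) = 0.02452 I₀.
I₅ = I₄ cos²(163° − 109°) = 0.02452 I₀ · cos²(54°) = 0.00847 I₀.
That is 0.847% of the incident intensity.

≈ 0.847%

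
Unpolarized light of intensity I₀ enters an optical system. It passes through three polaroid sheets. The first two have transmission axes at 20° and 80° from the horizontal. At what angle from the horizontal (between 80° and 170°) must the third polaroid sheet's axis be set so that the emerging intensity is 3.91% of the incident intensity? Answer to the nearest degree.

Unpolarized light through the first polarizer → I₁ = ½ I₀, now polarized at 20°.
I₂ = I₁ cos²(80° − 20°) = 0.5 I₀ · cos²(60°) = 0.125 I₀.
Need I₃/I₀ = 0.0391, so cos²(θ − 80°) = 0.0391 / 0.125 = 0.3128.
θ − 80° = arccos(√0.3128) = 56.0°, giving θ ≈ 80 + 56.0 = 136.0°.

θ ≈ 136°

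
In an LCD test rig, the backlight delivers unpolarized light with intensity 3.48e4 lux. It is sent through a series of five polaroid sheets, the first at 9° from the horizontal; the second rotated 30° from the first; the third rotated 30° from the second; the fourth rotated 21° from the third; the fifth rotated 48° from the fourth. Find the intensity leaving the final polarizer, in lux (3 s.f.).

Unpolarized light through the first polarizer → I₁ = 3.48e4 lux/2 = 1.74e+04 lux, polarized at 9°.
I₂ = I₁ · cos²(30°) = 1.74e+04 · 0.75 = 1.305e+04 lux.
I₃ = I₂ · cos²(30°) = 1.305e+04 · 0.75 = 9788 lux.
I₄ = I₃ · cos²(21°) = 9788 · 0.8716 = 8531 lux.
I₅ = I₄ · cos²(48°) = 8531 · 0.4477 = 3819 lux.

I ≈ 3820 lux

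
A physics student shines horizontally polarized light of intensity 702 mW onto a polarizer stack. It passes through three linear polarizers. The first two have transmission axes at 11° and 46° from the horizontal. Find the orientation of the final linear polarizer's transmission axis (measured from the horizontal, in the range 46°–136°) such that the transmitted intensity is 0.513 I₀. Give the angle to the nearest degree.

θ ≈ 73°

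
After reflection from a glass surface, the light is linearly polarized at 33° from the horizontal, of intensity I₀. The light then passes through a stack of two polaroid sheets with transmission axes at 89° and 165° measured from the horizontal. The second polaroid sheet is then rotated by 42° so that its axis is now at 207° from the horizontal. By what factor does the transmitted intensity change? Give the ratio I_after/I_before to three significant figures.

Before rotation:
By Malus's law, I₁ = I₀ cos²(89° − 33°) = I₀ cos²(56°) = 0.3127 I₀.
I₂ = I₁ cos²(165° − 89°) = 0.3127 I₀ · cos²(76°) = 0.0183 I₀.
After rotation:
I₁ = I₀ cos²(89° − 33°) = I₀ cos²(56°) = 0.3127 I₀.
Angle between axes 1 and 2: 62°. I₂ = 0.3127 I₀ · cos²(62°) = 0.06892 I₀.
Ratio = 0.06892 / 0.0183 = 3.766.

I_new/I_old ≈ 3.77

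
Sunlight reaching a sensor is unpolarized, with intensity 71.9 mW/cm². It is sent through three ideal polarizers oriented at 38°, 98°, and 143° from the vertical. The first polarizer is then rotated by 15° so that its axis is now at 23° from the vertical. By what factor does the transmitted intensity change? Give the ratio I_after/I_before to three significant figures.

Before rotation:
Unpolarized light through the first polarizer → I₁ = ½ I₀, now polarized at 38°.
I₂ = I₁ cos²(98° − 38°) = 0.5 I₀ · cos²(60°) = 0.125 I₀.
I₃ = I₂ cos²(143° − 98°) = 0.125 I₀ · cos²(45°) = 0.0625 I₀.
After rotation:
Unpolarized light through the first polarizer → I₁ = ½ I₀, now polarized at 23°.
I₂ = I₁ cos²(98° − 23°) = 0.5 I₀ · cos²(75°) = 0.03349 I₀.
I₃ = I₂ cos²(143° − 98°) = 0.03349 I₀ · cos²(45°) = 0.01675 I₀.
Ratio = 0.01675 / 0.0625 = 0.2679.

I_new/I_old ≈ 0.268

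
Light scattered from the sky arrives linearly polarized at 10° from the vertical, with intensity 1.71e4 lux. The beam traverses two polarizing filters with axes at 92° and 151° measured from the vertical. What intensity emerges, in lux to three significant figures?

I ≈ 87.9 lux

I₁ = 1.71e4 lux · cos²(82°) = 331.2 lux.
I₂ = I₁ · cos²(59°) = 331.2 · 0.2653 = 87.86 lux.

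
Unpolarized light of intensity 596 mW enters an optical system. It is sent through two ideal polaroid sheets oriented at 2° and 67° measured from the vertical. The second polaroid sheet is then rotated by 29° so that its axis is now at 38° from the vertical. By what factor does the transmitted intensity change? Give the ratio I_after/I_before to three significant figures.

I_new/I_old ≈ 3.66

Before rotation:
Unpolarized light through the first polarizer → I₁ = ½ I₀, now polarized at 2°.
I₂ = I₁ cos²(67° − 2°) = 0.5 I₀ · cos²(65°) = 0.0893 I₀.
After rotation:
Unpolarized light through the first polarizer → I₁ = ½ I₀, now polarized at 2°.
I₂ = I₁ cos²(38° − 2°) = 0.5 I₀ · cos²(36°) = 0.3273 I₀.
Ratio = 0.3273 / 0.0893 = 3.665.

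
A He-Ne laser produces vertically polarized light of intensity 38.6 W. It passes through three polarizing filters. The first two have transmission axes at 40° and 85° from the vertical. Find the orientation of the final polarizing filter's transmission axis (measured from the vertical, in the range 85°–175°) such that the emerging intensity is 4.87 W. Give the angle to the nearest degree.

I₁ = I₀ cos²(40° − 0°) = I₀ cos²(40°) = 0.5868 I₀.
I₂ = I₁ cos²(85° − 40°) = 0.5868 I₀ · cos²(45°) = 0.2934 I₀.
Target fraction: 4.87 / 38.6 W = 0.1262 of I₀.
Need I₃/I₀ = 0.1262, so cos²(θ − 85°) = 0.1262 / 0.2934 = 0.43.
θ − 85° = arccos(√0.43) = 49.0°, giving θ ≈ 85 + 49.0 = 134.0°.

θ ≈ 134°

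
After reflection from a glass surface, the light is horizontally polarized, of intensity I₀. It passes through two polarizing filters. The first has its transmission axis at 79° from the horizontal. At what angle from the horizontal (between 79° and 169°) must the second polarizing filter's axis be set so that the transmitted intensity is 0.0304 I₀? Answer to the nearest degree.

θ ≈ 103°

By Malus's law, I₁ = I₀ cos²(79° − 0°) = I₀ cos²(79°) = 0.03641 I₀.
Need I₂/I₀ = 0.0304, so cos²(θ − 79°) = 0.0304 / 0.03641 = 0.835.
θ − 79° = arccos(√0.835) = 24.0°, giving θ ≈ 79 + 24.0 = 103.0°.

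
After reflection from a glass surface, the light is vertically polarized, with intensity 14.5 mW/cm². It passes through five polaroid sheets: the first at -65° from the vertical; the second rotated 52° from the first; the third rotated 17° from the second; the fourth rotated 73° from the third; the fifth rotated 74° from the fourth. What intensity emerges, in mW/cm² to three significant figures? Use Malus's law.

I ≈ 0.00583 mW/cm²

By Malus's law, I₁ = 14.5 mW/cm² · cos²(65°) = 2.59 mW/cm².
I₂ = I₁ · cos²(52°) = 2.59 · 0.379 = 0.9816 mW/cm².
I₃ = I₂ · cos²(17°) = 0.9816 · 0.9145 = 0.8977 mW/cm².
I₄ = I₃ · cos²(73°) = 0.8977 · 0.08548 = 0.07674 mW/cm².
I₅ = I₄ · cos²(74°) = 0.07674 · 0.07598 = 0.00583 mW/cm².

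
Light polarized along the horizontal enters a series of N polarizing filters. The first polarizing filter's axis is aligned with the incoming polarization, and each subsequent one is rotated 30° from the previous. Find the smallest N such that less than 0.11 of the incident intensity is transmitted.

N = 9

First polarizer is aligned with the polarization: full transmission.
Each further stage multiplies by cos²(30°) = 0.75.
After N polarizers: T = 0.75^(N−1). Require T < 0.11 ⇒ N−1 > ln(0.11)/ln(0.75) = 7.67, so N−1 ≥ 8 and N = 9.
Check: N=9 gives T = 0.1001 < 0.11; N=8 gives T = 0.1335.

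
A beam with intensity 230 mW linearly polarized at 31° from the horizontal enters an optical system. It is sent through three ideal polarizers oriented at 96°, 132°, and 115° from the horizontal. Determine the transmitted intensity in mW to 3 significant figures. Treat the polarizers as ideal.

By Malus's law, I₁ = 230 mW · cos²(65°) = 41.08 mW.
I₂ = I₁ · cos²(36°) = 41.08 · 0.6545 = 26.89 mW.
I₃ = I₂ · cos²(17°) = 26.89 · 0.9145 = 24.59 mW.

I ≈ 24.6 mW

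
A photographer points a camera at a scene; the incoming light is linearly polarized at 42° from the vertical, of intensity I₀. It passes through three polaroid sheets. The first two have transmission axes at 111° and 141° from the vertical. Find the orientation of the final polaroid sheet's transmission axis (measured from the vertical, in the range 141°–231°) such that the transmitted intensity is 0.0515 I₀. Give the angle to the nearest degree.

I₁ = I₀ cos²(111° − 42°) = I₀ cos²(69°) = 0.1284 I₀.
I₂ = I₁ cos²(141° − 111°) = 0.1284 I₀ · cos²(30°) = 0.09632 I₀.
Need I₃/I₀ = 0.0515, so cos²(θ − 141°) = 0.0515 / 0.09632 = 0.5347.
θ − 141° = arccos(√0.5347) = 43.0°, giving θ ≈ 141 + 43.0 = 184.0°.

θ ≈ 184°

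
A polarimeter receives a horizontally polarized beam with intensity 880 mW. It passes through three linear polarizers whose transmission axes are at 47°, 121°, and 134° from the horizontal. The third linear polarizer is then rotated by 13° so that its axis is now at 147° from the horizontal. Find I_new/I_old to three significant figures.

Before rotation:
By Malus's law, I₁ = I₀ cos²(47° − 0°) = I₀ cos²(47°) = 0.4651 I₀.
I₂ = I₁ cos²(121° − 47°) = 0.4651 I₀ · cos²(74°) = 0.03534 I₀.
I₃ = I₂ cos²(134° − 121°) = 0.03534 I₀ · cos²(13°) = 0.03355 I₀.
After rotation:
I₁ = I₀ cos²(47° − 0°) = I₀ cos²(47°) = 0.4651 I₀.
I₂ = I₁ cos²(121° − 47°) = 0.4651 I₀ · cos²(74°) = 0.03534 I₀.
I₃ = I₂ cos²(147° − 121°) = 0.03534 I₀ · cos²(26°) = 0.02855 I₀.
Ratio = 0.02855 / 0.03355 = 0.8509.

I_new/I_old ≈ 0.851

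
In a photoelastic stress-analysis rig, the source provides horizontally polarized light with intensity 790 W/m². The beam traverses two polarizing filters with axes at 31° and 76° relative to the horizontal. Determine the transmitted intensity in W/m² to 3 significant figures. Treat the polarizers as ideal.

By Malus's law, I₁ = 790 W/m² · cos²(31°) = 580.4 W/m².
I₂ = I₁ · cos²(45°) = 580.4 · 0.5 = 290.2 W/m².

I ≈ 290 W/m²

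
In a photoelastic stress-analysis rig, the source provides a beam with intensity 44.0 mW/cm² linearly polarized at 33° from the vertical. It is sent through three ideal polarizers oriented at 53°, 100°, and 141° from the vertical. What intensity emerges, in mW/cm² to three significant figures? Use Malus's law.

I ≈ 10.3 mW/cm²

By Malus's law, I₁ = 44.0 mW/cm² · cos²(20°) = 38.85 mW/cm².
I₂ = I₁ · cos²(47°) = 38.85 · 0.4651 = 18.07 mW/cm².
I₃ = I₂ · cos²(41°) = 18.07 · 0.5696 = 10.29 mW/cm².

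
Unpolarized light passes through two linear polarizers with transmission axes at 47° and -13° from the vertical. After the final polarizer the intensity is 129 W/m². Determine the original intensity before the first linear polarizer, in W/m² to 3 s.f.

I₀ ≈ 1030 W/m²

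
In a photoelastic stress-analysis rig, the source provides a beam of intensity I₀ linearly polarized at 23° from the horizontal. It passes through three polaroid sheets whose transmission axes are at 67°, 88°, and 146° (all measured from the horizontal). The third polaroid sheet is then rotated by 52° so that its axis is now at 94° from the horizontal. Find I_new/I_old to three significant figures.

Before rotation:
By Malus's law, I₁ = I₀ cos²(67° − 23°) = I₀ cos²(44°) = 0.5174 I₀.
I₂ = I₁ cos²(88° − 67°) = 0.5174 I₀ · cos²(21°) = 0.451 I₀.
I₃ = I₂ cos²(146° − 88°) = 0.451 I₀ · cos²(58°) = 0.1266 I₀.
After rotation:
I₁ = I₀ cos²(67° − 23°) = I₀ cos²(44°) = 0.5174 I₀.
I₂ = I₁ cos²(88° − 67°) = 0.5174 I₀ · cos²(21°) = 0.451 I₀.
I₃ = I₂ cos²(94° − 88°) = 0.451 I₀ · cos²(6°) = 0.4461 I₀.
Ratio = 0.4461 / 0.1266 = 3.522.

I_new/I_old ≈ 3.52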